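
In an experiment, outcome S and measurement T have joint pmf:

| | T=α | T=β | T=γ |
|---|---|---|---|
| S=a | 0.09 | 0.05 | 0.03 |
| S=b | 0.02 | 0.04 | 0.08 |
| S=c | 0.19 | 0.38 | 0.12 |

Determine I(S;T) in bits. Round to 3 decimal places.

0.098 bits

Marginals: p(S) = (0.1700, 0.1400, 0.6900), p(T) = (0.3000, 0.4700, 0.2300).
I(S;T) = Σ p(x,y)·log₂[p(x,y)/(p(x)p(y))].
  (a,α): 0.09·log₂(1.7647) = 0.0737
  (a,β): 0.05·log₂(0.6258) = -0.0338
  (a,γ): 0.03·log₂(0.7673) = -0.0115
  (b,α): 0.02·log₂(0.4762) = -0.0214
  (b,β): 0.04·log₂(0.6079) = -0.0287
  (b,γ): 0.08·log₂(2.4845) = 0.1050
  (c,α): 0.19·log₂(0.9179) = -0.0235
  (c,β): 0.38·log₂(1.1718) = 0.0869
  (c,γ): 0.12·log₂(0.7561) = -0.0484
Sum = 0.098 bits.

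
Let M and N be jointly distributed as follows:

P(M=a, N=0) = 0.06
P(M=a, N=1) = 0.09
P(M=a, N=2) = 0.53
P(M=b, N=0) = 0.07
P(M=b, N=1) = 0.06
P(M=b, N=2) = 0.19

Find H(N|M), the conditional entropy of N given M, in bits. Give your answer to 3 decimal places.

1.105 bits

Marginals: p(M) = (0.6800, 0.3200), p(N) = (0.1300, 0.1500, 0.7200).
H(N|M) = Σ p(M) · H(N|M=·).
  M=a: p=0.6800, H(N|M=a) = 0.9754
  M=b: p=0.3200, H(N|M=b) = 1.3790
Weighted sum = 1.105 bits.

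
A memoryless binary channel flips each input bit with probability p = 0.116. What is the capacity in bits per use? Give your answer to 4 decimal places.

Binary symmetric channel: C = 1 − h₂(ε) where h₂ is the binary entropy function.
h₂(0.116) = −0.116·log₂0.116 − 0.884·log₂0.884 = 0.5178.
C = 1 − 0.5178 = 0.4822 bits per channel use.

0.4822 bits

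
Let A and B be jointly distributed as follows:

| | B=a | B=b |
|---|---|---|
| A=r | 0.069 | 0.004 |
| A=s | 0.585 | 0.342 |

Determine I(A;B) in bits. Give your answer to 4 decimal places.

0.0276 bits

Marginals: p(A) = (0.0730, 0.9270), p(B) = (0.6540, 0.3460).
I(A;B) = Σ p(x,y)·log₂[p(x,y)/(p(x)p(y))].
  (r,a): 0.069·log₂(1.4453) = 0.03666
  (r,b): 0.004·log₂(0.1584) = -0.01063
  (s,a): 0.585·log₂(0.9649) = -0.03012
  (s,b): 0.342·log₂(1.0663) = 0.03166
Sum = 0.0276 bits.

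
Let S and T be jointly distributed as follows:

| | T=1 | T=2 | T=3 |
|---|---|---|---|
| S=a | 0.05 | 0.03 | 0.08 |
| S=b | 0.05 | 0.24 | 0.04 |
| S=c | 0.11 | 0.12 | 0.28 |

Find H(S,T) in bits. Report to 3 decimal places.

H(S,T) = −Σ p(x,y)·log₂ p(x,y) over all 9 cells.
  cell (a,1): −0.05·log₂0.05 = 0.2161
  cell (a,2): −0.03·log₂0.03 = 0.1518
  cell (a,3): −0.08·log₂0.08 = 0.2915
  cell (b,1): −0.05·log₂0.05 = 0.2161
  cell (b,2): −0.24·log₂0.24 = 0.4941
  cell (b,3): −0.04·log₂0.04 = 0.1858
  cell (c,1): −0.11·log₂0.11 = 0.3503
  cell (c,2): −0.12·log₂0.12 = 0.3671
  cell (c,3): −0.28·log₂0.28 = 0.5142
Sum = 2.787 bits.

2.787 bits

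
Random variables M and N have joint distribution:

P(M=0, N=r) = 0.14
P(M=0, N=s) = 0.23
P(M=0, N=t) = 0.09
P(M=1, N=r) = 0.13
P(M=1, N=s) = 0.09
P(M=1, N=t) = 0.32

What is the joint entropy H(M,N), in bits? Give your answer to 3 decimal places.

2.419 bits

H(M,N) = −Σ p(x,y)·log₂ p(x,y) over all 6 cells.
  cell (0,r): −0.14·log₂0.14 = 0.3971
  cell (0,s): −0.23·log₂0.23 = 0.4877
  cell (0,t): −0.09·log₂0.09 = 0.3127
  cell (1,r): −0.13·log₂0.13 = 0.3826
  cell (1,s): −0.09·log₂0.09 = 0.3127
  cell (1,t): −0.32·log₂0.32 = 0.5260
Sum = 2.419 bits.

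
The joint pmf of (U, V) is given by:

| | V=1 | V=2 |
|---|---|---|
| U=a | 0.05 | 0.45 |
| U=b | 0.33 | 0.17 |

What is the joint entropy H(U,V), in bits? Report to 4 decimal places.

H(U,V) = −Σ p(x,y)·log₂ p(x,y) over all 4 cells.
  cell (a,1): −0.05·log₂0.05 = 0.21610
  cell (a,2): −0.45·log₂0.45 = 0.51840
  cell (b,1): −0.33·log₂0.33 = 0.52782
  cell (b,2): −0.17·log₂0.17 = 0.43459
Sum = 1.6969 bits.

1.6969 bits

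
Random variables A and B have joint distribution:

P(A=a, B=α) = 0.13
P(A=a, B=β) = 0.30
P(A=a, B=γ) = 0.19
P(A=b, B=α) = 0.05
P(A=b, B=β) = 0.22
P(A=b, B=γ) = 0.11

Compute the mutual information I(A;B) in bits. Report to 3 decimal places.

Marginals: p(A) = (0.6200, 0.3800), p(B) = (0.1800, 0.5200, 0.3000).
I(A;B) = H(A) + H(B) − H(A,B).
H(A) = 0.9580, H(B) = 1.4570, H(A,B) = 2.4059.
I(A;B) = 0.9580 + 1.4570 − 2.4059 = 0.009 bits.

0.009 bits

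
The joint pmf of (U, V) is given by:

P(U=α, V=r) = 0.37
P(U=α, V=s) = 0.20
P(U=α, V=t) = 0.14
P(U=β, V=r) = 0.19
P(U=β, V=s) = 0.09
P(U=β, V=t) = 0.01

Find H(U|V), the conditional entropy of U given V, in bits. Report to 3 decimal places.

Marginals: p(U) = (0.7100, 0.2900), p(V) = (0.5600, 0.2900, 0.1500).
H(U|V) = Σ p(V) · H(U|V=·).
  V=r: p=0.5600, H(U|V=r) = 0.9241
  V=s: p=0.2900, H(U|V=s) = 0.8936
  V=t: p=0.1500, H(U|V=t) = 0.3534
Weighted sum = 0.830 bits.

0.830 bits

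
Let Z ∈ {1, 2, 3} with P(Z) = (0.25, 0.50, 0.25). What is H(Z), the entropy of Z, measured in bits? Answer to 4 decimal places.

1.5000 bits

H(Z) = −Σ p·log₂ p.
  −(0.25)·log₂(0.25) = 0.50000
  −(0.50)·log₂(0.50) = 0.50000
  −(0.25)·log₂(0.25) = 0.50000
Sum: 0.50000 + 0.50000 + 0.50000 = 1.5000 bits.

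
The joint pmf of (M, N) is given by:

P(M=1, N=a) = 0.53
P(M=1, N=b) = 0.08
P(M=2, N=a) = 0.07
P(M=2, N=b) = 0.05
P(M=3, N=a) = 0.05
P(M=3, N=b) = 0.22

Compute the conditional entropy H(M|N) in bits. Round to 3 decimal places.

Marginals: p(M) = (0.6100, 0.1200, 0.2700), p(N) = (0.6500, 0.3500).
H(M|N) = Σ p(N) · H(M|N=·).
  N=a: p=0.6500, H(M|N=a) = 0.8710
  N=b: p=0.3500, H(M|N=b) = 1.3088
Weighted sum = 1.024 bits.

1.024 bits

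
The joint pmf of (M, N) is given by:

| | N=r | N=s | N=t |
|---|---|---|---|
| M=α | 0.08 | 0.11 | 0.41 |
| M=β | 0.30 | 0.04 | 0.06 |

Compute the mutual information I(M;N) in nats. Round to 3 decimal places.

0.211 nats

Marginals: p(M) = (0.6000, 0.4000), p(N) = (0.3800, 0.1500, 0.4700).
I(M;N) = H(M) + H(N) − H(M,N).
H(M) = 0.6730, H(N) = 1.0071, H(M,N) = 1.4692.
I(M;N) = 0.6730 + 1.0071 − 1.4692 = 0.211 nats.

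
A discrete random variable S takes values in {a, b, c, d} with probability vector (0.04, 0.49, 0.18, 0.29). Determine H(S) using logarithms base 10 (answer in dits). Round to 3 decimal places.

H(S) = −Σ p·log₁₀ p.
  −(0.04)·log₁₀(0.04) = 0.0559
  −(0.49)·log₁₀(0.49) = 0.1518
  −(0.18)·log₁₀(0.18) = 0.1341
  −(0.29)·log₁₀(0.29) = 0.1559
Sum: 0.0559 + 0.1518 + 0.1341 + 0.1559 = 0.498 dits.

0.498 dits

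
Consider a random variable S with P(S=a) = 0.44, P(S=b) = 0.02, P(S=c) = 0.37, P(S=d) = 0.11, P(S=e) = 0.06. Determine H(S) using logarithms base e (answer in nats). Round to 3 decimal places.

1.219 nats

H(S) = −Σ p·ln p.
  −(0.44)·ln(0.44) = 0.3612
  −(0.02)·ln(0.02) = 0.0782
  −(0.37)·ln(0.37) = 0.3679
  −(0.11)·ln(0.11) = 0.2428
  −(0.06)·ln(0.06) = 0.1688
Sum: 0.3612 + 0.0782 + 0.3679 + 0.2428 + 0.1688 = 1.219 nats.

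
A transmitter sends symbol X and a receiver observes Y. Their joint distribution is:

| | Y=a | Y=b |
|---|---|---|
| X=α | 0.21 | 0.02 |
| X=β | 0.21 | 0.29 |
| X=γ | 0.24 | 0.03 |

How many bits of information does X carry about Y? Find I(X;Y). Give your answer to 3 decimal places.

Marginals: p(X) = (0.2300, 0.5000, 0.2700), p(Y) = (0.6600, 0.3400).
I(X;Y) = Σ p(x,y)·log₂[p(x,y)/(p(x)p(y))].
  (α,a): 0.21·log₂(1.3834) = 0.0983
  (α,b): 0.02·log₂(0.2558) = -0.0393
  (β,a): 0.21·log₂(0.6364) = -0.1369
  (β,b): 0.29·log₂(1.7059) = 0.2235
  (γ,a): 0.24·log₂(1.3468) = 0.1031
  (γ,b): 0.03·log₂(0.3268) = -0.0484
Sum = 0.200 bits.

0.200 bits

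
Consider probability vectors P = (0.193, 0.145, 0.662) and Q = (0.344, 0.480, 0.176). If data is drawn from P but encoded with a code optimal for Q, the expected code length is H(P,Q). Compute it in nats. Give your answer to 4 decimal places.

H(P,Q) = −Σ p·ln q.
  −0.193·ln(0.344) = 0.20595
  −0.145·ln(0.480) = 0.10643
  −0.662·ln(0.176) = 1.15007
H(P,Q) = 1.4625 nats.

1.4625 nats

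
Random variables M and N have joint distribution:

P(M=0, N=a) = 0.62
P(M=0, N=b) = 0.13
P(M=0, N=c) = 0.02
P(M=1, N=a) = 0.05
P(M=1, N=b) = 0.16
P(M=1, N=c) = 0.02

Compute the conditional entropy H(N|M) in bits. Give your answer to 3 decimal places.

Marginals: p(M) = (0.7700, 0.2300), p(N) = (0.6700, 0.2900, 0.0400).
H(N|M) = Σ p(M) · H(N|M=·).
  M=0: p=0.7700, H(N|M=0) = 0.8218
  M=1: p=0.2300, H(N|M=1) = 1.1492
Weighted sum = 0.897 bits.

0.897 bits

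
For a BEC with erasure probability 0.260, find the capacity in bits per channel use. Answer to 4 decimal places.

Binary erasure channel: capacity C = 1 − ε.
C = 1 − 0.260 = 0.7400 bits per channel use.

0.7400 bits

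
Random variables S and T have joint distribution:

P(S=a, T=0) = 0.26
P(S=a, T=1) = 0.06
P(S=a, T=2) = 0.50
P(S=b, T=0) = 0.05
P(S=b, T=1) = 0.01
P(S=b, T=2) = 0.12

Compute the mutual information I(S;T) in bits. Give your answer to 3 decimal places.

Marginals: p(S) = (0.8200, 0.1800), p(T) = (0.3100, 0.0700, 0.6200).
I(S;T) = H(S) + H(T) − H(S,T).
H(S) = 0.6801, H(T) = 1.2199, H(S,T) = 1.8984.
I(S;T) = 0.6801 + 1.2199 − 1.8984 = 0.002 bits.

0.002 bits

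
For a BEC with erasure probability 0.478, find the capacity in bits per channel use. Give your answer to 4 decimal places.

Binary erasure channel: capacity C = 1 − ε.
C = 1 − 0.478 = 0.5220 bits per channel use.

0.5220 bits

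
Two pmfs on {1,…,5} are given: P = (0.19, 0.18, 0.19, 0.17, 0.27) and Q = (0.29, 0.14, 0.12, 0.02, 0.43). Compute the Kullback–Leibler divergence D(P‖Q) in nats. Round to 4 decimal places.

0.2904 nats

D(P‖Q) = Σ p·ln(p/q).
  0.19·ln(0.19/0.29) = -0.08034
  0.18·ln(0.18/0.14) = 0.04524
  0.19·ln(0.19/0.12) = 0.08731
  0.17·ln(0.17/0.02) = 0.36381
  0.27·ln(0.27/0.43) = -0.12565
D(P‖Q) = 0.2904 nats.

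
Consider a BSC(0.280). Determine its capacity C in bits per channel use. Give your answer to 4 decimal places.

0.1445 bits

Binary symmetric channel: C = 1 − h₂(ε) where h₂ is the binary entropy function.
h₂(0.280) = −0.280·log₂0.280 − 0.720·log₂0.720 = 0.8555.
C = 1 − 0.8555 = 0.1445 bits per channel use.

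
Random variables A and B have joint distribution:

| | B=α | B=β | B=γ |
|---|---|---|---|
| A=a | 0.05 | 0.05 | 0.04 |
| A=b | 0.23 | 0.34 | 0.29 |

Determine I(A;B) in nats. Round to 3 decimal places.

Marginals: p(A) = (0.1400, 0.8600), p(B) = (0.2800, 0.3900, 0.3300).
I(A;B) = H(A) + H(B) − H(A,B).
H(A) = 0.4050, H(B) = 1.0895, H(A,B) = 1.4921.
I(A;B) = 0.4050 + 1.0895 − 1.4921 = 0.002 nats.

0.002 nats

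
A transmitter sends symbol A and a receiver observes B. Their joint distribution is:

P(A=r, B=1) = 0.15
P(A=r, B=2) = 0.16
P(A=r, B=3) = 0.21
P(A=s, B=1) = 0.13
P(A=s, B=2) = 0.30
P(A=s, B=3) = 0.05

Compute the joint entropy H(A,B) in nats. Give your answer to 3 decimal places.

1.682 nats

H(A,B) = −Σ p(x,y)·ln p(x,y) over all 6 cells.
  cell (r,1): −0.15·ln0.15 = 0.2846
  cell (r,2): −0.16·ln0.16 = 0.2932
  cell (r,3): −0.21·ln0.21 = 0.3277
  cell (s,1): −0.13·ln0.13 = 0.2652
  cell (s,2): −0.30·ln0.30 = 0.3612
  cell (s,3): −0.05·ln0.05 = 0.1498
Sum = 1.682 nats.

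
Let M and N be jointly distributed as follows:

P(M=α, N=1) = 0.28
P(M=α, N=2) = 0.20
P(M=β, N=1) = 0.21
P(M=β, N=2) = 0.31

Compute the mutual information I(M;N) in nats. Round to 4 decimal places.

Marginals: p(M) = (0.4800, 0.5200), p(N) = (0.4900, 0.5100).
I(M;N) = Σ p(x,y)·ln[p(x,y)/(p(x)p(y))].
  (α,1): 0.28·ln(1.1905) = 0.04882
  (α,2): 0.20·ln(0.8170) = -0.04042
  (β,1): 0.21·ln(0.8242) = -0.04061
  (β,2): 0.31·ln(1.1689) = 0.04839
Sum = 0.0162 nats.

0.0162 nats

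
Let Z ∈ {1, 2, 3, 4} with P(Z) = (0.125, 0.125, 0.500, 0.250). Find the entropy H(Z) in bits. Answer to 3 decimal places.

H(Z) = −Σ p·log₂ p.
  −(0.125)·log₂(0.125) = 0.3750
  −(0.125)·log₂(0.125) = 0.3750
  −(0.500)·log₂(0.500) = 0.5000
  −(0.250)·log₂(0.250) = 0.5000
Sum: 0.3750 + 0.3750 + 0.5000 + 0.5000 = 1.750 bits.

1.750 bits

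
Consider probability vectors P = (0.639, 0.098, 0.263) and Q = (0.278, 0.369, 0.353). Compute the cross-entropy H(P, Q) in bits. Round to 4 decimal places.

1.7162 bits

H(P,Q) = −Σ p·log₂ q.
  −0.639·log₂(0.278) = 1.18013
  −0.098·log₂(0.369) = 0.14095
  −0.263·log₂(0.353) = 0.39509
H(P,Q) = 1.7162 bits.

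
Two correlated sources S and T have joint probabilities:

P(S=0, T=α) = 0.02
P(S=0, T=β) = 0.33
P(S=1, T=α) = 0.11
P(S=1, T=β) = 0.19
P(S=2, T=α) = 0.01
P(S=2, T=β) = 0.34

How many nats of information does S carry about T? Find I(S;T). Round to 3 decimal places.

Marginals: p(S) = (0.3500, 0.3000, 0.3500), p(T) = (0.1400, 0.8600).
I(S;T) = H(S) + H(T) − H(S,T).
H(S) = 1.0961, H(T) = 0.4050, H(S,T) = 1.4153.
I(S;T) = 1.0961 + 0.4050 − 1.4153 = 0.086 nats.

0.086 nats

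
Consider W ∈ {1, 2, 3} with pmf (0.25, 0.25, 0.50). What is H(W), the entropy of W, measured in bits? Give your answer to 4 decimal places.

H(W) = −Σ p·log₂ p.
  −(0.25)·log₂(0.25) = 0.50000
  −(0.25)·log₂(0.25) = 0.50000
  −(0.50)·log₂(0.50) = 0.50000
Sum: 0.50000 + 0.50000 + 0.50000 = 1.5000 bits.

1.5000 bits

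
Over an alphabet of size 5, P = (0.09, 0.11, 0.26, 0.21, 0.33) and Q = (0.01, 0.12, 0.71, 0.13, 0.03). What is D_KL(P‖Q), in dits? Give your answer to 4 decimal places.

0.3557 dits

D(P‖Q) = Σ p·log₁₀(p/q).
  0.09·log₁₀(0.09/0.01) = 0.08588
  0.11·log₁₀(0.11/0.12) = -0.00416
  0.26·log₁₀(0.26/0.71) = -0.11343
  0.21·log₁₀(0.21/0.13) = 0.04374
  0.33·log₁₀(0.33/0.03) = 0.34366
D(P‖Q) = 0.3557 dits.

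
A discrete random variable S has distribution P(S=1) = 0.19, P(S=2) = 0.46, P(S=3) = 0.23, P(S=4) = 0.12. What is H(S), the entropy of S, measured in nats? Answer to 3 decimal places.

1.265 nats

H(S) = −Σ p·ln p.
  −(0.19)·ln(0.19) = 0.3155
  −(0.46)·ln(0.46) = 0.3572
  −(0.23)·ln(0.23) = 0.3380
  −(0.12)·ln(0.12) = 0.2544
Sum: 0.3155 + 0.3572 + 0.3380 + 0.2544 = 1.265 nats.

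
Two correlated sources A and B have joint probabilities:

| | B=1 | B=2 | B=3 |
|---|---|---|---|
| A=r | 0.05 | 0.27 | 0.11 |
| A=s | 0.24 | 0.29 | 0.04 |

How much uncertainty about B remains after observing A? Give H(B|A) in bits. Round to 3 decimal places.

Marginals: p(A) = (0.4300, 0.5700), p(B) = (0.2900, 0.5600, 0.1500).
H(B|A) = Σ p(A) · H(B|A=·).
  A=r: p=0.4300, H(B|A=r) = 1.2857
  A=s: p=0.5700, H(B|A=s) = 1.2904
Weighted sum = 1.288 bits.

1.288 bits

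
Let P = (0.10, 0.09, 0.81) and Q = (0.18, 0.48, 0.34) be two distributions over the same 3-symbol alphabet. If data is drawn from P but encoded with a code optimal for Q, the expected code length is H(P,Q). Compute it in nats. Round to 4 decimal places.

1.1114 nats

H(P,Q) = −Σ p·ln q.
  −0.10·ln(0.18) = 0.17148
  −0.09·ln(0.48) = 0.06606
  −0.81·ln(0.34) = 0.87384
H(P,Q) = 1.1114 nats.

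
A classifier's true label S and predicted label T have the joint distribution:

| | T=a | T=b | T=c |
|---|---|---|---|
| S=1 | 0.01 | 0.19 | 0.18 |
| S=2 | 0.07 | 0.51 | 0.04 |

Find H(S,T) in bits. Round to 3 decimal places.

H(S,T) = −Σ p(x,y)·log₂ p(x,y) over all 6 cells.
  cell (1,a): −0.01·log₂0.01 = 0.0664
  cell (1,b): −0.19·log₂0.19 = 0.4552
  cell (1,c): −0.18·log₂0.18 = 0.4453
  cell (2,a): −0.07·log₂0.07 = 0.2686
  cell (2,b): −0.51·log₂0.51 = 0.4954
  cell (2,c): −0.04·log₂0.04 = 0.1858
Sum = 1.917 bits.

1.917 bits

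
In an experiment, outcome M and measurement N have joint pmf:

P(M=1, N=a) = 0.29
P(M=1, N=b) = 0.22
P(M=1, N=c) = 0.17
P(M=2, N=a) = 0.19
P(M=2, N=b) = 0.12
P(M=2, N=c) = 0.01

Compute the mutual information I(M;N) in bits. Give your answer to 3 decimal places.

Marginals: p(M) = (0.6800, 0.3200), p(N) = (0.4800, 0.3400, 0.1800).
I(M;N) = Σ p(x,y)·log₂[p(x,y)/(p(x)p(y))].
  (1,a): 0.29·log₂(0.8885) = -0.0495
  (1,b): 0.22·log₂(0.9516) = -0.0158
  (1,c): 0.17·log₂(1.3889) = 0.0806
  (2,a): 0.19·log₂(1.2370) = 0.0583
  (2,b): 0.12·log₂(1.1029) = 0.0170
  (2,c): 0.01·log₂(0.1736) = -0.0253
Sum = 0.065 bits.

0.065 bits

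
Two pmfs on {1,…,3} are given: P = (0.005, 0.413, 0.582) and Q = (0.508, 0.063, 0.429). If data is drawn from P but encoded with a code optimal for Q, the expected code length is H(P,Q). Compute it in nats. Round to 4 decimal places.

1.6377 nats

H(P,Q) = −Σ p·ln q.
  −0.005·ln(0.508) = 0.00339
  −0.413·ln(0.063) = 1.14179
  −0.582·ln(0.429) = 0.49255
H(P,Q) = 1.6377 nats.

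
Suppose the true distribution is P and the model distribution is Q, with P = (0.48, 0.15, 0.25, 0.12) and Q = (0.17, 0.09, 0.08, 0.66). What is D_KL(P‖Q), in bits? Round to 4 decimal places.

D(P‖Q) = Σ p·log₂(p/q).
  0.48·log₂(0.48/0.17) = 0.71880
  0.15·log₂(0.15/0.09) = 0.11054
  0.25·log₂(0.25/0.08) = 0.41096
  0.12·log₂(0.12/0.66) = -0.29513
D(P‖Q) = 0.9452 bits.

0.9452 bits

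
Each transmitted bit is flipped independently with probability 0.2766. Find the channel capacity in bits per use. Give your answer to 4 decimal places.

0.1492 bits

Binary symmetric channel: C = 1 − h₂(ε) where h₂ is the binary entropy function.
h₂(0.2766) = −0.2766·log₂0.2766 − 0.7234·log₂0.7234 = 0.8508.
C = 1 − 0.8508 = 0.1492 bits per channel use.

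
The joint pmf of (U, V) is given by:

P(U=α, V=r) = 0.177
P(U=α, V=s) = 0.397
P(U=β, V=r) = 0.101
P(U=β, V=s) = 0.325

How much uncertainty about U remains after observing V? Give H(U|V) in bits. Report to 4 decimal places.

Chain rule: H(U|V) = H(U,V) − H(V).
Marginals: p(U) = (0.5740, 0.4260), p(V) = (0.2780, 0.7220).
H(U,V) = 1.8323 bits; H(V) = 0.8527 bits.
H(U|V) = 1.8323 − 0.8527 = 0.9796 bits.

0.9796 bits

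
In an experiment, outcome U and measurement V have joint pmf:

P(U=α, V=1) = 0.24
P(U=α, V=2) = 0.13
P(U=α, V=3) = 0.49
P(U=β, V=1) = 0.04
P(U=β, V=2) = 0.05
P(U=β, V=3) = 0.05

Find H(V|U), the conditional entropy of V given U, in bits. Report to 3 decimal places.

1.415 bits

Chain rule: H(V|U) = H(U,V) − H(U).
Marginals: p(U) = (0.8600, 0.1400), p(V) = (0.2800, 0.1800, 0.5400).
H(U,V) = 1.9990 bits; H(U) = 0.5842 bits.
H(V|U) = 1.9990 − 0.5842 = 1.415 bits.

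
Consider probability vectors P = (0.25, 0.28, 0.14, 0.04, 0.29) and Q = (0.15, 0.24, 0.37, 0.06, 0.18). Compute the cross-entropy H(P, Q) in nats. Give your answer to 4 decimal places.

H(P,Q) = −Σ p·ln q.
  −0.25·ln(0.15) = 0.47428
  −0.28·ln(0.24) = 0.39959
  −0.14·ln(0.37) = 0.13920
  −0.04·ln(0.06) = 0.11254
  −0.29·ln(0.18) = 0.49729
H(P,Q) = 1.6229 nats.

1.6229 nats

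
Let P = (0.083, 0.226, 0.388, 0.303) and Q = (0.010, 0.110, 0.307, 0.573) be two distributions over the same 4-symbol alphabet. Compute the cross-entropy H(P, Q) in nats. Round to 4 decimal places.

H(P,Q) = −Σ p·ln q.
  −0.083·ln(0.010) = 0.38223
  −0.226·ln(0.110) = 0.49884
  −0.388·ln(0.307) = 0.45819
  −0.303·ln(0.573) = 0.16873
H(P,Q) = 1.5080 nats.

1.5080 nats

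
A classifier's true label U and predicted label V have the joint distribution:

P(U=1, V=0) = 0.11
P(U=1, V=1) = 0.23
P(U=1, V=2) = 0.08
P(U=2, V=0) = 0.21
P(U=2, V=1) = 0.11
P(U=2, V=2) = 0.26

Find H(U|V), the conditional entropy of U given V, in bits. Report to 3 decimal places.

0.873 bits

Marginals: p(U) = (0.4200, 0.5800), p(V) = (0.3200, 0.3400, 0.3400).
H(U|V) = Σ p(V) · H(U|V=·).
  V=0: p=0.3200, H(U|V=0) = 0.9284
  V=1: p=0.3400, H(U|V=1) = 0.9082
  V=2: p=0.3400, H(U|V=2) = 0.7871
Weighted sum = 0.873 bits.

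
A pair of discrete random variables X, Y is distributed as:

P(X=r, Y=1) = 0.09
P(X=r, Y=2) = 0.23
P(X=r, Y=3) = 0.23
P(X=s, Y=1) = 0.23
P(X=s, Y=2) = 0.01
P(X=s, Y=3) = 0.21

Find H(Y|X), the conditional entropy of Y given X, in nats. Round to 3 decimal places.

0.916 nats

Chain rule: H(Y|X) = H(X,Y) − H(X).
Marginals: p(X) = (0.5500, 0.4500), p(Y) = (0.3200, 0.2400, 0.4400).
H(X,Y) = 1.6046 nats; H(X) = 0.6881 nats.
H(Y|X) = 1.6046 − 0.6881 = 0.916 nats.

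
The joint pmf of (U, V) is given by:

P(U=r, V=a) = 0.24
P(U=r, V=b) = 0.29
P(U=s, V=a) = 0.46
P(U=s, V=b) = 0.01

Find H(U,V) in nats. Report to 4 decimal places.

1.1047 nats

H(U,V) = −Σ p(x,y)·ln p(x,y) over all 4 cells.
  cell (r,a): −0.24·ln0.24 = 0.34251
  cell (r,b): −0.29·ln0.29 = 0.35898
  cell (s,a): −0.46·ln0.46 = 0.35720
  cell (s,b): −0.01·ln0.01 = 0.04605
Sum = 1.1047 nats.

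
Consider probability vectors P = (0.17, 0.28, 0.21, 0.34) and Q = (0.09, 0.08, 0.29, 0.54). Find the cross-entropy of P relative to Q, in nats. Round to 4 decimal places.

1.5860 nats

H(P,Q) = −Σ p·ln q.
  −0.17·ln(0.09) = 0.40935
  −0.28·ln(0.08) = 0.70720
  −0.21·ln(0.29) = 0.25995
  −0.34·ln(0.54) = 0.20950
H(P,Q) = 1.5860 nats.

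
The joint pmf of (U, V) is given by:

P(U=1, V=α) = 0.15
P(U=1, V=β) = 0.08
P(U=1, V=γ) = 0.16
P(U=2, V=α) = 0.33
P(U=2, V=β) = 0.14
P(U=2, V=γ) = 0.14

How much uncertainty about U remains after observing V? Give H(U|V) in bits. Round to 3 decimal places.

0.937 bits

Marginals: p(U) = (0.3900, 0.6100), p(V) = (0.4800, 0.2200, 0.3000).
H(U|V) = Σ p(V) · H(U|V=·).
  V=α: p=0.4800, H(U|V=α) = 0.8960
  V=β: p=0.2200, H(U|V=β) = 0.9457
  V=γ: p=0.3000, H(U|V=γ) = 0.9968
Weighted sum = 0.937 bits.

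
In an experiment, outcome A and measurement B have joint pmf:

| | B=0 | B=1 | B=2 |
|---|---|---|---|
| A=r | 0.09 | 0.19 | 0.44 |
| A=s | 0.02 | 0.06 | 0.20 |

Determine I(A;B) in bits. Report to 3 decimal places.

Marginals: p(A) = (0.7200, 0.2800), p(B) = (0.1100, 0.2500, 0.6400).
I(A;B) = Σ p(x,y)·log₂[p(x,y)/(p(x)p(y))].
  (r,0): 0.09·log₂(1.1364) = 0.0166
  (r,1): 0.19·log₂(1.0556) = 0.0148
  (r,2): 0.44·log₂(0.9549) = -0.0293
  (s,0): 0.02·log₂(0.6494) = -0.0125
  (s,1): 0.06·log₂(0.8571) = -0.0133
  (s,2): 0.20·log₂(1.1161) = 0.0317
Sum = 0.008 bits.

0.008 bits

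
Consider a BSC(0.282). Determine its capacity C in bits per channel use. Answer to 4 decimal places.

0.1418 bits

Binary symmetric channel: C = 1 − h₂(ε) where h₂ is the binary entropy function.
h₂(0.282) = −0.282·log₂0.282 − 0.718·log₂0.718 = 0.8582.
C = 1 − 0.8582 = 0.1418 bits per channel use.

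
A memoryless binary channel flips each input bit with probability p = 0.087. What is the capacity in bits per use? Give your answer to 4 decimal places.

0.5736 bits

Binary symmetric channel: C = 1 − h₂(ε) where h₂ is the binary entropy function.
h₂(0.087) = −0.087·log₂0.087 − 0.913·log₂0.913 = 0.4264.
C = 1 − 0.4264 = 0.5736 bits per channel use.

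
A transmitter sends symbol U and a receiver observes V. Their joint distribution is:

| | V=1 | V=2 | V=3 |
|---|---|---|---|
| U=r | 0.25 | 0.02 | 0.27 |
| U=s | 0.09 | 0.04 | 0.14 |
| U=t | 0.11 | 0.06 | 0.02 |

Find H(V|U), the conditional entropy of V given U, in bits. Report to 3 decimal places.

1.280 bits

Marginals: p(U) = (0.5400, 0.2700, 0.1900), p(V) = (0.4500, 0.1200, 0.4300).
H(V|U) = Σ p(U) · H(V|U=·).
  U=r: p=0.5400, H(V|U=r) = 1.1905
  U=s: p=0.2700, H(V|U=s) = 1.4278
  U=t: p=0.1900, H(V|U=t) = 1.3235
Weighted sum = 1.280 bits.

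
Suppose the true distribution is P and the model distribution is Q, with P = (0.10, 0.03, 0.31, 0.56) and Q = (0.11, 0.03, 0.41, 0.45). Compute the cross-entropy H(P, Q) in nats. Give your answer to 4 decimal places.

1.0495 nats

H(P,Q) = −Σ p·ln q.
  −0.10·ln(0.11) = 0.22073
  −0.03·ln(0.03) = 0.10520
  −0.31·ln(0.41) = 0.27640
  −0.56·ln(0.45) = 0.44716
H(P,Q) = 1.0495 nats.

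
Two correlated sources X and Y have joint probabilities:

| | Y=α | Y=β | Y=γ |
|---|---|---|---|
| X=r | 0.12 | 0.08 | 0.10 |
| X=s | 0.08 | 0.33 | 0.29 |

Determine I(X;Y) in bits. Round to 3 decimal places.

0.075 bits

Marginals: p(X) = (0.3000, 0.7000), p(Y) = (0.2000, 0.4100, 0.3900).
I(X;Y) = H(X) + H(Y) − H(X,Y).
H(X) = 0.8813, H(Y) = 1.5216, H(X,Y) = 2.3280.
I(X;Y) = 0.8813 + 1.5216 − 2.3280 = 0.075 bits.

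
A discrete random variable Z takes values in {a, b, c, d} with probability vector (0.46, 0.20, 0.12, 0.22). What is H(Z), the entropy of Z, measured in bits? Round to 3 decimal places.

H(Z) = −Σ p·log₂ p.
  −(0.46)·log₂(0.46) = 0.5153
  −(0.20)·log₂(0.20) = 0.4644
  −(0.12)·log₂(0.12) = 0.3671
  −(0.22)·log₂(0.22) = 0.4806
Sum: 0.5153 + 0.4644 + 0.3671 + 0.4806 = 1.827 bits.

1.827 bits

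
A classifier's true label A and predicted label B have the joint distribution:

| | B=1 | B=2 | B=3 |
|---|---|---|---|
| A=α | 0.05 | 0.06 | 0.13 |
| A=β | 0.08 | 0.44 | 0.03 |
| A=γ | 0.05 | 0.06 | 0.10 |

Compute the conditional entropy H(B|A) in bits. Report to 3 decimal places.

Marginals: p(A) = (0.2400, 0.5500, 0.2100), p(B) = (0.1800, 0.5600, 0.2600).
H(B|A) = Σ p(A) · H(B|A=·).
  A=α: p=0.2400, H(B|A=α) = 1.4506
  A=β: p=0.5500, H(B|A=β) = 0.8910
  A=γ: p=0.2100, H(B|A=γ) = 1.5190
Weighted sum = 1.157 bits.

1.157 bits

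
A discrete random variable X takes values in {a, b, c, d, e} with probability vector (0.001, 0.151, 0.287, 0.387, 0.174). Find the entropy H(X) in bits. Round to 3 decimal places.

1.908 bits

H(X) = −Σ p·log₂ p.
  −(0.001)·log₂(0.001) = 0.0100
  −(0.151)·log₂(0.151) = 0.4118
  −(0.287)·log₂(0.287) = 0.5169
  −(0.387)·log₂(0.387) = 0.5300
  −(0.174)·log₂(0.174) = 0.4390
Sum: 0.0100 + 0.4118 + 0.5169 + 0.5300 + 0.4390 = 1.908 bits.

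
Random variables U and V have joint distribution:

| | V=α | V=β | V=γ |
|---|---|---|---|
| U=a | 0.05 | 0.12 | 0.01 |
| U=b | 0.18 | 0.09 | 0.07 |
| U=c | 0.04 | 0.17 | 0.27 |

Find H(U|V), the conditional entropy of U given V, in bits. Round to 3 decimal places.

Chain rule: H(U|V) = H(U,V) − H(V).
Marginals: p(U) = (0.1800, 0.3400, 0.4800), p(V) = (0.2700, 0.3800, 0.3500).
H(U,V) = 2.8065 bits; H(V) = 1.5706 bits.
H(U|V) = 2.8065 − 1.5706 = 1.236 bits.

1.236 bits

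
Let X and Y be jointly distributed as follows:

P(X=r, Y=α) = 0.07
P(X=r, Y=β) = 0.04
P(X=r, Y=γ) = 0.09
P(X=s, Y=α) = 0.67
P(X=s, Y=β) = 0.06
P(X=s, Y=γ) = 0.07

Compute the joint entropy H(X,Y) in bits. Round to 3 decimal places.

H(X,Y) = −Σ p(x,y)·log₂ p(x,y) over all 6 cells.
  cell (r,α): −0.07·log₂0.07 = 0.2686
  cell (r,β): −0.04·log₂0.04 = 0.1858
  cell (r,γ): −0.09·log₂0.09 = 0.3127
  cell (s,α): −0.67·log₂0.67 = 0.3871
  cell (s,β): −0.06·log₂0.06 = 0.2435
  cell (s,γ): −0.07·log₂0.07 = 0.2686
Sum = 1.666 bits.

1.666 bits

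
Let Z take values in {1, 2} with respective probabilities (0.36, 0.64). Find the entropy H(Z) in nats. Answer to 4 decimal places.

H(Z) = −Σ p·ln p.
  −(0.36)·ln(0.36) = 0.36779
  −(0.64)·ln(0.64) = 0.28562
Sum: 0.36779 + 0.28562 = 0.6534 nats.

0.6534 nats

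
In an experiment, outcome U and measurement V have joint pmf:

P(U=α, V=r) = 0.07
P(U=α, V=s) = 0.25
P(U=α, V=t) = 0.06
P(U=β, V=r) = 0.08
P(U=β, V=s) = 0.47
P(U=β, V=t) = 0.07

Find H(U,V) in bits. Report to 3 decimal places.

2.084 bits

H(U,V) = −Σ p(x,y)·log₂ p(x,y) over all 6 cells.
  cell (α,r): −0.07·log₂0.07 = 0.2686
  cell (α,s): −0.25·log₂0.25 = 0.5000
  cell (α,t): −0.06·log₂0.06 = 0.2435
  cell (β,r): −0.08·log₂0.08 = 0.2915
  cell (β,s): −0.47·log₂0.47 = 0.5120
  cell (β,t): −0.07·log₂0.07 = 0.2686
Sum = 2.084 bits.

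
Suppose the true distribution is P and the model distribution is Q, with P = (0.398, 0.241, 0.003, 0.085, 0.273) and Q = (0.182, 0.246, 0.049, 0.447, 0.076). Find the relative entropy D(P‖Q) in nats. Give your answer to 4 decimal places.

0.5061 nats

D(P‖Q) = Σ p·ln(p/q).
  0.398·ln(0.398/0.182) = 0.31141
  0.241·ln(0.241/0.246) = -0.00495
  0.003·ln(0.003/0.049) = -0.00838
  0.085·ln(0.085/0.447) = -0.14109
  0.273·ln(0.273/0.076) = 0.34910
D(P‖Q) = 0.5061 nats.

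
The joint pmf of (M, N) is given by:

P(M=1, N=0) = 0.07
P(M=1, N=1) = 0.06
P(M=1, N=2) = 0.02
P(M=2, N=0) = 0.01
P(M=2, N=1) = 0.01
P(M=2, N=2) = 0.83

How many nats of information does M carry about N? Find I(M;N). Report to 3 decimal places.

0.269 nats

Marginals: p(M) = (0.1500, 0.8500), p(N) = (0.0800, 0.0700, 0.8500).
I(M;N) = H(M) + H(N) − H(M,N).
H(M) = 0.4227, H(N) = 0.5263, H(M,N) = 0.6800.
I(M;N) = 0.4227 + 0.5263 − 0.6800 = 0.269 nats.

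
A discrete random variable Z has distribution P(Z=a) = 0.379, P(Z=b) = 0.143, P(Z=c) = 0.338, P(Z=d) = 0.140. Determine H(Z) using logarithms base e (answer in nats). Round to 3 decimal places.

1.288 nats

H(Z) = −Σ p·ln p.
  −(0.379)·ln(0.379) = 0.3677
  −(0.143)·ln(0.143) = 0.2781
  −(0.338)·ln(0.338) = 0.3666
  −(0.140)·ln(0.140) = 0.2753
Sum: 0.3677 + 0.2781 + 0.3666 + 0.2753 = 1.288 nats.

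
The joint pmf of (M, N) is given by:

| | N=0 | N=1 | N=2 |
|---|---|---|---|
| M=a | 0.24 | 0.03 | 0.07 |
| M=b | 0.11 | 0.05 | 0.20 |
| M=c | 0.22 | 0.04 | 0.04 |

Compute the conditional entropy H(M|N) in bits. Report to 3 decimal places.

Chain rule: H(M|N) = H(M,N) − H(N).
Marginals: p(M) = (0.3400, 0.3600, 0.3000), p(N) = (0.5700, 0.1200, 0.3100).
H(M,N) = 2.7973 bits; H(N) = 1.3531 bits.
H(M|N) = 2.7973 − 1.3531 = 1.444 bits.

1.444 bits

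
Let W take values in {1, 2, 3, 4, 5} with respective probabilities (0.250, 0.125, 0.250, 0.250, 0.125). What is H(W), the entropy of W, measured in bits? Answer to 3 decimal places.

H(W) = −Σ p·log₂ p.
  −(0.250)·log₂(0.250) = 0.5000
  −(0.125)·log₂(0.125) = 0.3750
  −(0.250)·log₂(0.250) = 0.5000
  −(0.250)·log₂(0.250) = 0.5000
  −(0.125)·log₂(0.125) = 0.3750
Sum: 0.5000 + 0.3750 + 0.5000 + 0.5000 + 0.3750 = 2.250 bits.

2.250 bits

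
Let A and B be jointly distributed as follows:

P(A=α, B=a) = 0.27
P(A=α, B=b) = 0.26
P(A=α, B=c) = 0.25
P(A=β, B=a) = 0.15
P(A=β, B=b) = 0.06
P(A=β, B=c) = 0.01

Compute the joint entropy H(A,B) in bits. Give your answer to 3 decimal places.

H(A,B) = −Σ p(x,y)·log₂ p(x,y) over all 6 cells.
  cell (α,a): −0.27·log₂0.27 = 0.5100
  cell (α,b): −0.26·log₂0.26 = 0.5053
  cell (α,c): −0.25·log₂0.25 = 0.5000
  cell (β,a): −0.15·log₂0.15 = 0.4105
  cell (β,b): −0.06·log₂0.06 = 0.2435
  cell (β,c): −0.01·log₂0.01 = 0.0664
Sum = 2.236 bits.

2.236 bits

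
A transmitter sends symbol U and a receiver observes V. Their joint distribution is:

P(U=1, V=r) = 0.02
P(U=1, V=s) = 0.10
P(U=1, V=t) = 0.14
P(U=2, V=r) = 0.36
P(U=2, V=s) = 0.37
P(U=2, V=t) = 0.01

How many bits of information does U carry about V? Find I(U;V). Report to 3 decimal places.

Marginals: p(U) = (0.2600, 0.7400), p(V) = (0.3800, 0.4700, 0.1500).
I(U;V) = Σ p(x,y)·log₂[p(x,y)/(p(x)p(y))].
  (1,r): 0.02·log₂(0.2024) = -0.0461
  (1,s): 0.10·log₂(0.8183) = -0.0289
  (1,t): 0.14·log₂(3.5897) = 0.2581
  (2,r): 0.36·log₂(1.2802) = 0.1283
  (2,s): 0.37·log₂(1.0638) = 0.0330
  (2,t): 0.01·log₂(0.0901) = -0.0347
Sum = 0.310 bits.

0.310 bits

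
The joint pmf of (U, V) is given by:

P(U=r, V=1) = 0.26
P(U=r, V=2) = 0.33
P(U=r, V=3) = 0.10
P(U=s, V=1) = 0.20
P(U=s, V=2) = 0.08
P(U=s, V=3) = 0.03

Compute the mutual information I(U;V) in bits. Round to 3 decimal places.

0.046 bits

Marginals: p(U) = (0.6900, 0.3100), p(V) = (0.4600, 0.4100, 0.1300).
I(U;V) = H(U) + H(V) − H(U,V).
H(U) = 0.8932, H(V) = 1.4254, H(U,V) = 2.2730.
I(U;V) = 0.8932 + 1.4254 − 2.2730 = 0.046 bits.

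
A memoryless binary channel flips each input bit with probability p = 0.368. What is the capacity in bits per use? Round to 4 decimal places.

0.0509 bits

Binary symmetric channel: C = 1 − h₂(ε) where h₂ is the binary entropy function.
h₂(0.368) = −0.368·log₂0.368 − 0.632·log₂0.632 = 0.9491.
C = 1 − 0.9491 = 0.0509 bits per channel use.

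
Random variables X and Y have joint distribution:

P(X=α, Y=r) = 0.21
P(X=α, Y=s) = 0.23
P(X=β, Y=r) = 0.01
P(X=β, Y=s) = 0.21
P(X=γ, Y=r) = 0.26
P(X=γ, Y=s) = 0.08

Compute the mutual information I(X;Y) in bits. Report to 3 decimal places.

0.233 bits

Marginals: p(X) = (0.4400, 0.2200, 0.3400), p(Y) = (0.4800, 0.5200).
I(X;Y) = Σ p(x,y)·log₂[p(x,y)/(p(x)p(y))].
  (α,r): 0.21·log₂(0.9943) = -0.0017
  (α,s): 0.23·log₂(1.0052) = 0.0017
  (β,r): 0.01·log₂(0.0947) = -0.0340
  (β,s): 0.21·log₂(1.8357) = 0.1840
  (γ,r): 0.26·log₂(1.5931) = 0.1747
  (γ,s): 0.08·log₂(0.4525) = -0.0915
Sum = 0.233 bits.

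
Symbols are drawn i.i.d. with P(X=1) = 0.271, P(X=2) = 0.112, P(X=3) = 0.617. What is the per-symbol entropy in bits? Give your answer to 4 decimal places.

1.2940 bits

H(X) = −Σ p·log₂ p.
  −(0.271)·log₂(0.271) = 0.51047
  −(0.112)·log₂(0.112) = 0.35374
  −(0.617)·log₂(0.617) = 0.42984
Sum: 0.51047 + 0.35374 + 0.42984 = 1.2940 bits.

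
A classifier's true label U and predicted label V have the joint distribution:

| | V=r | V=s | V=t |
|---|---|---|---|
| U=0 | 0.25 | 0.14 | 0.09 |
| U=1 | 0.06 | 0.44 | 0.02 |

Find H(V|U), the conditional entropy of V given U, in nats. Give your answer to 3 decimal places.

0.754 nats

Marginals: p(U) = (0.4800, 0.5200), p(V) = (0.3100, 0.5800, 0.1100).
H(V|U) = Σ p(U) · H(V|U=·).
  U=0: p=0.4800, H(V|U=0) = 1.0130
  U=1: p=0.5200, H(V|U=1) = 0.5158
Weighted sum = 0.754 nats.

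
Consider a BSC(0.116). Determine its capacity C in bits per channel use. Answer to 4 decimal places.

0.4822 bits

Binary symmetric channel: C = 1 − h₂(ε) where h₂ is the binary entropy function.
h₂(0.116) = −0.116·log₂0.116 − 0.884·log₂0.884 = 0.5178.
C = 1 − 0.5178 = 0.4822 bits per channel use.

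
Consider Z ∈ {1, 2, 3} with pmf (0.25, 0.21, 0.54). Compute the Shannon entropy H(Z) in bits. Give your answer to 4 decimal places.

H(Z) = −Σ p·log₂ p.
  −(0.25)·log₂(0.25) = 0.50000
  −(0.21)·log₂(0.21) = 0.47282
  −(0.54)·log₂(0.54) = 0.48004
Sum: 0.50000 + 0.47282 + 0.48004 = 1.4529 bits.

1.4529 bits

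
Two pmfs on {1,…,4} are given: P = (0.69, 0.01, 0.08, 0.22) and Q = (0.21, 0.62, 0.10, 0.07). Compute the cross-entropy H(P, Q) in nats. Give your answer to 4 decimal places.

1.8509 nats

H(P,Q) = −Σ p·ln q.
  −0.69·ln(0.21) = 1.07685
  −0.01·ln(0.62) = 0.00478
  −0.08·ln(0.10) = 0.18421
  −0.22·ln(0.07) = 0.58504
H(P,Q) = 1.8509 nats.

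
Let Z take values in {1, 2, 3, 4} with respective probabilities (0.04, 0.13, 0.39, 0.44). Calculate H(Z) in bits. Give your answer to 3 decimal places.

H(Z) = −Σ p·log₂ p.
  −(0.04)·log₂(0.04) = 0.1858
  −(0.13)·log₂(0.13) = 0.3826
  −(0.39)·log₂(0.39) = 0.5298
  −(0.44)·log₂(0.44) = 0.5211
Sum: 0.1858 + 0.3826 + 0.5298 + 0.5211 = 1.619 bits.

1.619 bits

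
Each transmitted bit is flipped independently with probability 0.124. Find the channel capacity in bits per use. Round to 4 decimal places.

0.4592 bits

Binary symmetric channel: C = 1 − h₂(ε) where h₂ is the binary entropy function.
h₂(0.124) = −0.124·log₂0.124 − 0.876·log₂0.876 = 0.5408.
C = 1 − 0.5408 = 0.4592 bits per channel use.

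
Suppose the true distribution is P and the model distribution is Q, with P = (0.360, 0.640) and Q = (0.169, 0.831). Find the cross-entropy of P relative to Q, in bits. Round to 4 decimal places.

1.0943 bits

H(P,Q) = −Σ p·log₂ q.
  −0.360·log₂(0.169) = 0.92337
  −0.640·log₂(0.831) = 0.17093
H(P,Q) = 1.0943 bits.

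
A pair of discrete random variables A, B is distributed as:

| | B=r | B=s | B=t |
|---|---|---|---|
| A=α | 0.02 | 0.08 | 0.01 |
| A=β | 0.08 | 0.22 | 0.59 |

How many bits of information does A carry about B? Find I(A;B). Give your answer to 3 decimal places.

Marginals: p(A) = (0.1100, 0.8900), p(B) = (0.1000, 0.3000, 0.6000).
I(A;B) = H(A) + H(B) − H(A,B).
H(A) = 0.4999, H(B) = 1.2955, H(A,B) = 1.6920.
I(A;B) = 0.4999 + 1.2955 − 1.6920 = 0.103 bits.

0.103 bits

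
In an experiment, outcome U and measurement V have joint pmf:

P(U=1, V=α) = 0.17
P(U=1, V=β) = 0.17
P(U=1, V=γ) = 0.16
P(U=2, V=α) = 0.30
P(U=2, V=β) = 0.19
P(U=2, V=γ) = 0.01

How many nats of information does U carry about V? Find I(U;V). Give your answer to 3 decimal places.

0.099 nats

Marginals: p(U) = (0.5000, 0.5000), p(V) = (0.4700, 0.3600, 0.1700).
I(U;V) = H(U) + H(V) − H(U,V).
H(U) = 0.6931, H(V) = 1.0239, H(U,V) = 1.6185.
I(U;V) = 0.6931 + 1.0239 − 1.6185 = 0.099 nats.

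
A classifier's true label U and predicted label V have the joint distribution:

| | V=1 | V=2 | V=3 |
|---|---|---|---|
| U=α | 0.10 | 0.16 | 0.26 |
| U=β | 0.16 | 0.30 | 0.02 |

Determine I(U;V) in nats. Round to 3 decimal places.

0.150 nats

Marginals: p(U) = (0.5200, 0.4800), p(V) = (0.2600, 0.4600, 0.2800).
I(U;V) = H(U) + H(V) − H(U,V).
H(U) = 0.6923, H(V) = 1.0639, H(U,V) = 1.6064.
I(U;V) = 0.6923 + 1.0639 − 1.6064 = 0.150 nats.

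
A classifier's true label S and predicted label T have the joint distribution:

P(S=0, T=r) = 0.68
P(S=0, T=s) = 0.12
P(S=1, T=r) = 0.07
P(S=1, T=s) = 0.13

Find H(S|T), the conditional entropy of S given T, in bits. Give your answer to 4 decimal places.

Chain rule: H(S|T) = H(S,T) − H(T).
Marginals: p(S) = (0.8000, 0.2000), p(T) = (0.7500, 0.2500).
H(S,T) = 1.3966 bits; H(T) = 0.8113 bits.
H(S|T) = 1.3966 − 0.8113 = 0.5853 bits.

0.5853 bits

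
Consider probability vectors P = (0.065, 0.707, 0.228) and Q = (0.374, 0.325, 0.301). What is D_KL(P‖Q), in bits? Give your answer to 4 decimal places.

0.5373 bits

D(P‖Q) = Σ p·log₂(p/q).
  0.065·log₂(0.065/0.374) = -0.16409
  0.707·log₂(0.707/0.325) = 0.79274
  0.228·log₂(0.228/0.301) = -0.09137
D(P‖Q) = 0.5373 bits.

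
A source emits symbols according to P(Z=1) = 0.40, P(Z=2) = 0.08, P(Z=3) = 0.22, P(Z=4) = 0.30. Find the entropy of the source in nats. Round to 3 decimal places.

H(Z) = −Σ p·ln p.
  −(0.40)·ln(0.40) = 0.3665
  −(0.08)·ln(0.08) = 0.2021
  −(0.22)·ln(0.22) = 0.3331
  −(0.30)·ln(0.30) = 0.3612
Sum: 0.3665 + 0.2021 + 0.3331 + 0.3612 = 1.263 nats.

1.263 nats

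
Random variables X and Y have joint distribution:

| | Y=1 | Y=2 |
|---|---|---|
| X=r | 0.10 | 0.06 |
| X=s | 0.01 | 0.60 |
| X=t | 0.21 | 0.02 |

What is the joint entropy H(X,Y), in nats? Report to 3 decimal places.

H(X,Y) = −Σ p(x,y)·ln p(x,y) over all 6 cells.
  cell (r,1): −0.10·ln0.10 = 0.2303
  cell (r,2): −0.06·ln0.06 = 0.1688
  cell (s,1): −0.01·ln0.01 = 0.0461
  cell (s,2): −0.60·ln0.60 = 0.3065
  cell (t,1): −0.21·ln0.21 = 0.3277
  cell (t,2): −0.02·ln0.02 = 0.0782
Sum = 1.158 nats.

1.158 nats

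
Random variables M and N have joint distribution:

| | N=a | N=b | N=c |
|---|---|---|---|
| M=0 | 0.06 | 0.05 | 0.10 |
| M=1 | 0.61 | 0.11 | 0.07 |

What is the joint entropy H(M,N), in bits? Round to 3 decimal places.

1.846 bits

H(M,N) = −Σ p(x,y)·log₂ p(x,y) over all 6 cells.
  cell (0,a): −0.06·log₂0.06 = 0.2435
  cell (0,b): −0.05·log₂0.05 = 0.2161
  cell (0,c): −0.10·log₂0.10 = 0.3322
  cell (1,a): −0.61·log₂0.61 = 0.4350
  cell (1,b): −0.11·log₂0.11 = 0.3503
  cell (1,c): −0.07·log₂0.07 = 0.2686
Sum = 1.846 bits.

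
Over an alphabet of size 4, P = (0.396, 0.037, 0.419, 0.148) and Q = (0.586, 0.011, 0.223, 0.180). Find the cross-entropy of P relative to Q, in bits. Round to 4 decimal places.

H(P,Q) = −Σ p·log₂ q.
  −0.396·log₂(0.586) = 0.30533
  −0.037·log₂(0.011) = 0.24074
  −0.419·log₂(0.223) = 0.90709
  −0.148·log₂(0.180) = 0.36614
H(P,Q) = 1.8193 bits.

1.8193 bits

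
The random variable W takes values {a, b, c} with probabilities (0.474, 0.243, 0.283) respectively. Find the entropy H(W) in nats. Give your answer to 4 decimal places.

1.0549 nats

H(W) = −Σ p·ln p.
  −(0.474)·ln(0.474) = 0.35386
  −(0.243)·ln(0.243) = 0.34377
  −(0.283)·ln(0.283) = 0.35723
Sum: 0.35386 + 0.34377 + 0.35723 = 1.0549 nats.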